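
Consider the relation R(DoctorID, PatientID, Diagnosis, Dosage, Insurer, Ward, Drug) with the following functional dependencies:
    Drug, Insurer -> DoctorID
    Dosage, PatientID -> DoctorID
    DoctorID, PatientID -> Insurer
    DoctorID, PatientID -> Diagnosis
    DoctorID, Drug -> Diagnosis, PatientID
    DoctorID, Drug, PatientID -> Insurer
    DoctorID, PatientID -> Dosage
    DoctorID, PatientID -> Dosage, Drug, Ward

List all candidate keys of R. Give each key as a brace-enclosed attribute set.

Closure of {DoctorID, Drug} is {Diagnosis, DoctorID, Dosage, Drug, Insurer, PatientID, Ward}, the whole schema; {DoctorID, Drug} is a candidate key.
Closure of {DoctorID, PatientID} is {Diagnosis, DoctorID, Dosage, Drug, Insurer, PatientID, Ward}, the whole schema; {DoctorID, PatientID} is a candidate key.
Closure of {Dosage, PatientID} is {Diagnosis, DoctorID, Dosage, Drug, Insurer, PatientID, Ward}, the whole schema; {Dosage, PatientID} is a candidate key.
Closure of {Drug, Insurer} is {Diagnosis, DoctorID, Dosage, Drug, Insurer, PatientID, Ward}, the whole schema; {Drug, Insurer} is a candidate key.
No proper subset of any of these is a key, and no other minimal superkey exists.

{DoctorID, Drug}, {DoctorID, PatientID}, {Dosage, PatientID}, {Drug, Insurer}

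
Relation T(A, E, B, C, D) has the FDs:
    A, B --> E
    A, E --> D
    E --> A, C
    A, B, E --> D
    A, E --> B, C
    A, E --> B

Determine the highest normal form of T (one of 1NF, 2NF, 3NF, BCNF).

Candidate keys: {A, B}, {E}. Prime attributes: {A, B, E}.
Every FD has a superkey on the left, so the relation is in BCNF.

BCNF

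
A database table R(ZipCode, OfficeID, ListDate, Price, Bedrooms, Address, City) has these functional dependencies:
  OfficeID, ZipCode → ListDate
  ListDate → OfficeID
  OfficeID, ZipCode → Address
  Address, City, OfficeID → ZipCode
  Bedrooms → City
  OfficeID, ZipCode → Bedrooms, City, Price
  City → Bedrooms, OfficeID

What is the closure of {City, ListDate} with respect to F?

{Bedrooms, City, ListDate, OfficeID}

Start with {City, ListDate}.
ListDate → OfficeID applies; add {OfficeID} → now {City, ListDate, OfficeID}.
City → Bedrooms, OfficeID applies; add {Bedrooms} → now {Bedrooms, City, ListDate, OfficeID}.
No further FD applies.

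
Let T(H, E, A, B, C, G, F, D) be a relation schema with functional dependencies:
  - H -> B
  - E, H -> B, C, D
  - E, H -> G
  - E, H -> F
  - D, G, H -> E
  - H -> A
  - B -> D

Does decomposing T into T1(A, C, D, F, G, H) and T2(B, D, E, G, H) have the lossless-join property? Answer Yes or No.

The shared attributes are {D, G, H} and {D, G, H}⁺ = {A, B, C, D, E, F, G, H}.
T1 is contained in that closure, so T1 ∩ T2 -> T1 holds and the join is lossless.

Yes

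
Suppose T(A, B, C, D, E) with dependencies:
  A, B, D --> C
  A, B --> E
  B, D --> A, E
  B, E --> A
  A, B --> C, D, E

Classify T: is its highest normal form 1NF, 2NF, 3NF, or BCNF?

Candidate keys: {A, B}, {B, D}, {B, E}. Prime attributes: {A, B, D, E}.
Each dependency's left side is a superkey — BCNF holds.

BCNF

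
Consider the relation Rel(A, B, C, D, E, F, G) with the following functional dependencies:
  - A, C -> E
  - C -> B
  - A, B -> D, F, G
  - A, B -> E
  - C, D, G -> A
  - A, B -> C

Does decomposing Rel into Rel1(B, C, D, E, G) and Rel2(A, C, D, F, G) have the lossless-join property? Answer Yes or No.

Yes

The shared attributes are {C, D, G} and {C, D, G}⁺ = {A, B, C, D, E, F, G}.
Since Rel1 ⊆ {A, B, C, D, E, F, G}, the intersection is a superkey of Rel1; the decomposition is lossless.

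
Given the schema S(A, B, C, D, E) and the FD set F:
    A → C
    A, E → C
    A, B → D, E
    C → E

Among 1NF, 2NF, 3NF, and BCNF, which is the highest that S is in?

1NF

Candidate key: {A, B}. Prime attributes: {A, B}.
For A → C we have {A}⁺ = {A, C, E}; {A} is not a superkey, so BCNF fails.
Because {C} is non-prime and the left side of A → C is not a superkey, the relation is not in 3NF.
The proper key subset {A} of {A, B} determines non-prime {C, E}, so the relation is not even in 2NF.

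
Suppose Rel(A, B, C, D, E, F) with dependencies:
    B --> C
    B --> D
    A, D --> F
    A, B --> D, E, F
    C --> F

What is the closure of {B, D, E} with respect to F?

{B, C, D, E, F}

Start with {B, D, E}.
B --> C applies; add {C} → now {B, C, D, E}.
C --> F applies; add {F} → now {B, C, D, E, F}.
No further FD applies.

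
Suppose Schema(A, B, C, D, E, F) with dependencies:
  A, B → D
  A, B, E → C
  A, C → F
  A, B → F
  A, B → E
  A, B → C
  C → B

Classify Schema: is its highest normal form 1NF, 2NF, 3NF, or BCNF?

3NF

Candidate keys: {A, B}, {A, C}. Prime attributes: {A, B, C}.
C → B breaks BCNF: {C}⁺ = {B, C}, so {C} is not a superkey.
Its right-hand attributes {B} are all prime, as are those of every other non-superkey FD — the relation is in 3NF.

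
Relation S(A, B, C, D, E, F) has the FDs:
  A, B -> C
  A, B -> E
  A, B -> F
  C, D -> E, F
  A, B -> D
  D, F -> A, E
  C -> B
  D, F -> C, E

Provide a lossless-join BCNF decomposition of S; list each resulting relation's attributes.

Candidate keys of the original relation: {A, B}, {A, C}, {C, D}, {D, F}.
{A, B, C, D, E, F}: {C} determines {B, C} here but is not a superkey — split on C -> B, giving {B, C} and {A, C, D, E, F}.
{B, C} has no BCNF violation.
{A, C, D, E, F} has no BCNF violation.

{A, C, D, E, F}; {B, C}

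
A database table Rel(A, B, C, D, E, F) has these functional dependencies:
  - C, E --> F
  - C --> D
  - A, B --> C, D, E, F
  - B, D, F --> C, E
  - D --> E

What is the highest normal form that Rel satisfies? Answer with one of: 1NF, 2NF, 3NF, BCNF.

2NF

Candidate key: {A, B}. Prime attributes: {A, B}.
C, E --> F: {C, E}⁺ = {C, D, E, F}, which is not all of the attributes, so the left side is not a superkey — BCNF is violated.
C, E --> F has non-prime {F} on the right and a non-superkey on the left, so 3NF fails.
Checking every proper subset of each key, none determines a non-prime attribute — 2NF is satisfied.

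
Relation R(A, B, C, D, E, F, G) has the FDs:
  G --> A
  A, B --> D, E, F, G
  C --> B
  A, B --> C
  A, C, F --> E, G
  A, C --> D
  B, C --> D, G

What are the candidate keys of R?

{A, B}, {B, G}, {C}

{C}⁺ = {A, B, C, D, E, F, G} — all of the relation — so {C} is a candidate key.
{A, B}⁺ = {A, B, C, D, E, F, G} — all of the relation — so {A, B} is a candidate key.
{B, G}⁺ = {A, B, C, D, E, F, G} — all of the relation — so {B, G} is a candidate key.
No proper subset of any of these is a key, and no other minimal superkey exists.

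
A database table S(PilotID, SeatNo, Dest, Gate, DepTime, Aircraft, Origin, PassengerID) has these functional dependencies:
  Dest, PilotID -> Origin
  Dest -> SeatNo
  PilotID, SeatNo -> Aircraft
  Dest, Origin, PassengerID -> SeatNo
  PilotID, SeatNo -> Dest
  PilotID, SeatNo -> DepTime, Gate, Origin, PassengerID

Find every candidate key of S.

No FD produces {PilotID}, so it must be in every candidate key.
Closure of {Dest, PilotID} is {Aircraft, DepTime, Dest, Gate, Origin, PassengerID, PilotID, SeatNo}, the whole schema; {Dest, PilotID} is a candidate key.
Closure of {PilotID, SeatNo} is {Aircraft, DepTime, Dest, Gate, Origin, PassengerID, PilotID, SeatNo}, the whole schema; {PilotID, SeatNo} is a candidate key.
No proper subset of any of these is a key, and no other minimal superkey exists.

{Dest, PilotID}, {PilotID, SeatNo}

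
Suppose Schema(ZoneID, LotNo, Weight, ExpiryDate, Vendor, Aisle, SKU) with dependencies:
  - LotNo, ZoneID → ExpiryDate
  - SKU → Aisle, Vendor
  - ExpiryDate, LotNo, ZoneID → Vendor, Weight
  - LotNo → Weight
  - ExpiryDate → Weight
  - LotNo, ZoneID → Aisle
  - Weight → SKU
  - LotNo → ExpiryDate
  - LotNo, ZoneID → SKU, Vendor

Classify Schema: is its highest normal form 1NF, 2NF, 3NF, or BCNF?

1NF

Candidate key: {LotNo, ZoneID}. Prime attributes: {LotNo, ZoneID}.
SKU → Aisle, Vendor: {SKU}⁺ = {Aisle, SKU, Vendor}, which is not all of the attributes, so the left side is not a superkey — BCNF is violated.
SKU → Aisle, Vendor determines the non-prime attributes {Aisle, Vendor} from a non-superkey — 3NF is violated.
Since {LotNo} ⊂ {LotNo, ZoneID} and {LotNo}⁺ ⊇ {Aisle, ExpiryDate, SKU, Vendor, Weight} with {Aisle, ExpiryDate, SKU, Vendor, Weight} non-prime, there is a partial dependency; 2NF fails.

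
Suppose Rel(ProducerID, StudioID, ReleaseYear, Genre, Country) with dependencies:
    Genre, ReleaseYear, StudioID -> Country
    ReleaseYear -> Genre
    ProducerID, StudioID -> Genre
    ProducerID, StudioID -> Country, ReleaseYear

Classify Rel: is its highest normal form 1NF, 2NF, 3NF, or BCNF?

2NF

Candidate key: {ProducerID, StudioID}. Prime attributes: {ProducerID, StudioID}.
For Genre, ReleaseYear, StudioID -> Country we have {Genre, ReleaseYear, StudioID}⁺ = {Country, Genre, ReleaseYear, StudioID}; {Genre, ReleaseYear, StudioID} is not a superkey, so BCNF fails.
Genre, ReleaseYear, StudioID -> Country has non-prime {Country} on the right and a non-superkey on the left, so 3NF fails.
No non-prime attribute depends on a proper subset of any candidate key, so 2NF holds.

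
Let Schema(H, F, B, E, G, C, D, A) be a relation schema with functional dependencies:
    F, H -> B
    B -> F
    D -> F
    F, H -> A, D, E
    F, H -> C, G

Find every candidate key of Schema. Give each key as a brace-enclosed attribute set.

No FD produces {H}, so it must be in every candidate key.
{B, H}⁺ = {A, B, C, D, E, F, G, H}, which is every attribute, so {B, H} is a candidate key.
{D, H}⁺ = {A, B, C, D, E, F, G, H}, which is every attribute, so {D, H} is a candidate key.
{F, H}⁺ = {A, B, C, D, E, F, G, H}, which is every attribute, so {F, H} is a candidate key.
These are minimal and exhaustive — every other superkey contains one of them.

{B, H}, {D, H}, {F, H}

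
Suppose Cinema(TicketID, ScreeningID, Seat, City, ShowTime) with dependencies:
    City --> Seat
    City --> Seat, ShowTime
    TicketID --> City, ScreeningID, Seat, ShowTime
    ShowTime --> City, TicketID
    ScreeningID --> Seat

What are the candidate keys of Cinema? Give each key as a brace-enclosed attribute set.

{City} is a candidate key since {City}⁺ = {City, ScreeningID, Seat, ShowTime, TicketID} covers every attribute.
{ShowTime} is a candidate key since {ShowTime}⁺ = {City, ScreeningID, Seat, ShowTime, TicketID} covers every attribute.
{TicketID} is a candidate key since {TicketID}⁺ = {City, ScreeningID, Seat, ShowTime, TicketID} covers every attribute.
No proper subset of any of these is a key, and no other minimal superkey exists.

{City}, {ShowTime}, {TicketID}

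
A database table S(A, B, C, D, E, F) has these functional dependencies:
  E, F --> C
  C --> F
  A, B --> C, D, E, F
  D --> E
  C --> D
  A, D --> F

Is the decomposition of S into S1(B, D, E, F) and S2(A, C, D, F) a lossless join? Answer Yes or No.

S1 ∩ S2 = {D, F}; its closure under F is {C, D, E, F}.
S1 ⊄ {C, D, E, F} and S2 ⊄ {C, D, E, F}, so the split is lossy.

No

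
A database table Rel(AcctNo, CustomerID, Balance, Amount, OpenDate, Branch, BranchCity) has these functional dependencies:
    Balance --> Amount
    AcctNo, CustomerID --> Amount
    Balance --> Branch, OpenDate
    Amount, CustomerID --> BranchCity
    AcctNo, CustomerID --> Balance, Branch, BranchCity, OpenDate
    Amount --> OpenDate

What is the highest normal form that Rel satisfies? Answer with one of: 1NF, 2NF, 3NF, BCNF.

2NF

Candidate key: {AcctNo, CustomerID}. Prime attributes: {AcctNo, CustomerID}.
Balance --> Amount: {Balance}⁺ = {Amount, Balance, Branch, OpenDate}, which is not all of the attributes, so the left side is not a superkey — BCNF is violated.
Because {Amount} is non-prime and the left side of Balance --> Amount is not a superkey, the relation is not in 3NF.
No proper subset of a key has a non-prime attribute in its closure, so there is no partial dependency; 2NF holds.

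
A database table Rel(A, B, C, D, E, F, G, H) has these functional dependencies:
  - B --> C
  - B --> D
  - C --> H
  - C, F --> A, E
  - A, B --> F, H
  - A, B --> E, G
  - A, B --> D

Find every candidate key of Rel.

No FD produces {B}, so it must be in every candidate key.
Closure of {A, B} is {A, B, C, D, E, F, G, H}, the whole schema; {A, B} is a candidate key.
Closure of {B, F} is {A, B, C, D, E, F, G, H}, the whole schema; {B, F} is a candidate key.
Any other superkey properly contains one of these, so there are no further candidate keys.

{A, B}, {B, F}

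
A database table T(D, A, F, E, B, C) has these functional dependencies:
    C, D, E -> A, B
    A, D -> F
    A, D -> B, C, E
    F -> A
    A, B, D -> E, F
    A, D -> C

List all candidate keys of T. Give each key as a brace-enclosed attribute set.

No FD produces {D}, so it must be in every candidate key.
{A, D}⁺ = {A, B, C, D, E, F} — all of the relation — so {A, D} is a candidate key.
{D, F}⁺ = {A, B, C, D, E, F} — all of the relation — so {D, F} is a candidate key.
{C, D, E}⁺ = {A, B, C, D, E, F} — all of the relation — so {C, D, E} is a candidate key.
Any other superkey properly contains one of these, so there are no further candidate keys.

{A, D}, {C, D, E}, {D, F}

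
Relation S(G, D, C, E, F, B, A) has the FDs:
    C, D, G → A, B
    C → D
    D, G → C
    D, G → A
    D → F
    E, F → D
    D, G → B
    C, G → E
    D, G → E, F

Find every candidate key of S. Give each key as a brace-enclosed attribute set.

{C, G}, {D, G}, {E, F, G}

{G} never appears on the right of any FD, so every key must include it.
{C, G}⁺ = {A, B, C, D, E, F, G}, which is every attribute, so {C, G} is a candidate key.
{D, G}⁺ = {A, B, C, D, E, F, G}, which is every attribute, so {D, G} is a candidate key.
{E, F, G}⁺ = {A, B, C, D, E, F, G}, which is every attribute, so {E, F, G} is a candidate key.
Any other superkey properly contains one of these, so there are no further candidate keys.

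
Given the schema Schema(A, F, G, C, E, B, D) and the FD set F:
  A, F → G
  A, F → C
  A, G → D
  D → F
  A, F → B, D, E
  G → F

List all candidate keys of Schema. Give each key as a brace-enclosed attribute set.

No FD produces {A}, so it must be in every candidate key.
Closure of {A, D} is {A, B, C, D, E, F, G}, the whole schema; {A, D} is a candidate key.
Closure of {A, F} is {A, B, C, D, E, F, G}, the whole schema; {A, F} is a candidate key.
Closure of {A, G} is {A, B, C, D, E, F, G}, the whole schema; {A, G} is a candidate key.
No proper subset of any of these is a key, and no other minimal superkey exists.

{A, D}, {A, F}, {A, G}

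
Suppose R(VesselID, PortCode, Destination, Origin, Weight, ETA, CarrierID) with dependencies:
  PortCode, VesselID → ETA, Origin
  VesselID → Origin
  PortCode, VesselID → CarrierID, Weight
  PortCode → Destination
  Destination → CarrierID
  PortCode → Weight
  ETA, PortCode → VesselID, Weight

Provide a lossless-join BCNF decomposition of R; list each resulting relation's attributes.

{CarrierID, Destination}; {Destination, PortCode, Weight}; {ETA, PortCode, VesselID}; {Origin, VesselID}

Candidate keys of the original relation: {ETA, PortCode}, {PortCode, VesselID}.
Within {CarrierID, Destination, ETA, Origin, PortCode, VesselID, Weight}: {VesselID}⁺ ∩ {CarrierID, Destination, ETA, Origin, PortCode, VesselID, Weight} = {Origin, VesselID}, not the whole set, so VesselID → Origin violates BCNF; decompose into {Origin, VesselID} and {CarrierID, Destination, ETA, PortCode, VesselID, Weight}.
{Origin, VesselID} has no BCNF violation.
Within {CarrierID, Destination, ETA, PortCode, VesselID, Weight}: {PortCode}⁺ ∩ {CarrierID, Destination, ETA, PortCode, VesselID, Weight} = {CarrierID, Destination, PortCode, Weight}, not the whole set, so PortCode → CarrierID, Destination, Weight violates BCNF; decompose into {CarrierID, Destination, PortCode, Weight} and {ETA, PortCode, VesselID}.
Within {CarrierID, Destination, PortCode, Weight}: {Destination}⁺ ∩ {CarrierID, Destination, PortCode, Weight} = {CarrierID, Destination}, not the whole set, so Destination → CarrierID violates BCNF; decompose into {CarrierID, Destination} and {Destination, PortCode, Weight}.
{CarrierID, Destination} has no BCNF violation.
{Destination, PortCode, Weight} has no BCNF violation.
{ETA, PortCode, VesselID} has no BCNF violation.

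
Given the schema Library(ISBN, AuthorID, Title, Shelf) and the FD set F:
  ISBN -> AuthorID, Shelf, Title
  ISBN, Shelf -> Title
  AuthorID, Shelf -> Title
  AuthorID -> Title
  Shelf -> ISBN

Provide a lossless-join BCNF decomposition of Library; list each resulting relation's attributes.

Candidate keys of the original relation: {ISBN}, {Shelf}.
Within {AuthorID, ISBN, Shelf, Title}: {AuthorID}⁺ ∩ {AuthorID, ISBN, Shelf, Title} = {AuthorID, Title}, not the whole set, so AuthorID -> Title violates BCNF; decompose into {AuthorID, Title} and {AuthorID, ISBN, Shelf}.
{AuthorID, Title}: every determinant is a superkey — BCNF.
{AuthorID, ISBN, Shelf}: every determinant is a superkey — BCNF.

{AuthorID, ISBN, Shelf}; {AuthorID, Title}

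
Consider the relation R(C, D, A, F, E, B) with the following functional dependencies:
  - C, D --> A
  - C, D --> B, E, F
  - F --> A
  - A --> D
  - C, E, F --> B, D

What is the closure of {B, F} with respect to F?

{A, B, D, F}

Start with {B, F}.
F --> A applies; add {A} → now {A, B, F}.
A --> D applies; add {D} → now {A, B, D, F}.
No further FD applies.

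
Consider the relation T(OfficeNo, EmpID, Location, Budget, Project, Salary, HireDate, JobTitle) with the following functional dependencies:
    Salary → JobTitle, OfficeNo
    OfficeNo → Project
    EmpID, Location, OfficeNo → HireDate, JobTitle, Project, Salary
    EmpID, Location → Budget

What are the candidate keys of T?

No FD produces {EmpID, Location}, so they must be in every candidate key.
Closure of {EmpID, Location, OfficeNo} is {Budget, EmpID, HireDate, JobTitle, Location, OfficeNo, Project, Salary}, the whole schema; {EmpID, Location, OfficeNo} is a candidate key.
Closure of {EmpID, Location, Salary} is {Budget, EmpID, HireDate, JobTitle, Location, OfficeNo, Project, Salary}, the whole schema; {EmpID, Location, Salary} is a candidate key.
No proper subset of any of these is a key, and no other minimal superkey exists.

{EmpID, Location, OfficeNo}, {EmpID, Location, Salary}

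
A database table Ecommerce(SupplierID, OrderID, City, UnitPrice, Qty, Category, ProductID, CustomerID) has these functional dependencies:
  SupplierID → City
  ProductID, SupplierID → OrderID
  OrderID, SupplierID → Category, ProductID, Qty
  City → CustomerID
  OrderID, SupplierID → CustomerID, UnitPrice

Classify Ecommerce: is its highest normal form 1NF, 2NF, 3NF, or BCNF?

Candidate keys: {OrderID, SupplierID}, {ProductID, SupplierID}. Prime attributes: {OrderID, ProductID, SupplierID}.
SupplierID → City: {SupplierID}⁺ = {City, CustomerID, SupplierID}, which is not all of the attributes, so the left side is not a superkey — BCNF is violated.
Because {City} is non-prime and the left side of SupplierID → City is not a superkey, the relation is not in 3NF.
Since {SupplierID} ⊂ {OrderID, SupplierID} and {SupplierID}⁺ ⊇ {City, CustomerID} with {City, CustomerID} non-prime, there is a partial dependency; 2NF fails.

1NF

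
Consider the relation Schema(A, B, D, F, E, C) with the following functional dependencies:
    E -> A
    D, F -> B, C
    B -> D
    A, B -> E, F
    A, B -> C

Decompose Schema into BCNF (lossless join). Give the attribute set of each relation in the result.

Candidate keys of the original relation: {A, B}, {A, D, F}, {B, E}, {D, E, F}.
{A, B, C, D, E, F}: {E} determines {A, E} here but is not a superkey — split on E -> A, giving {A, E} and {B, C, D, E, F}.
{A, E} has no BCNF violation.
{B, C, D, E, F}: {D, F} determines {B, C, D, F} here but is not a superkey — split on D, F -> B, C, giving {B, C, D, F} and {D, E, F}.
{B, C, D, F}: {B} determines {B, D} here but is not a superkey — split on B -> D, giving {B, D} and {B, C, F}.
{B, D} has no BCNF violation.
{B, C, F} has no BCNF violation.
{D, E, F} has no BCNF violation.

{A, E}; {B, C, F}; {B, D}; {D, E, F}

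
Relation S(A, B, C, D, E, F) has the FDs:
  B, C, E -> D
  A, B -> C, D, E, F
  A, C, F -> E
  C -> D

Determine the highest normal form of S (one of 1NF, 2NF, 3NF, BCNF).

2NF

Candidate key: {A, B}. Prime attributes: {A, B}.
B, C, E -> D: {B, C, E}⁺ = {B, C, D, E}, which is not all of the attributes, so the left side is not a superkey — BCNF is violated.
B, C, E -> D determines the non-prime attribute {D} from a non-superkey — 3NF is violated.
No non-prime attribute depends on a proper subset of any candidate key, so 2NF holds.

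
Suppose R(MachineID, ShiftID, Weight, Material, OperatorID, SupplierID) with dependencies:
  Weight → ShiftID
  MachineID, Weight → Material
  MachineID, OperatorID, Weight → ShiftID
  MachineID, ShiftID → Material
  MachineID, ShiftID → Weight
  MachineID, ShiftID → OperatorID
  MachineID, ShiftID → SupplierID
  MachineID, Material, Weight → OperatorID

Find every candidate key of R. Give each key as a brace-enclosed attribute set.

{MachineID} never appears on the right of any FD, so every key must include it.
{MachineID, ShiftID}⁺ = {MachineID, Material, OperatorID, ShiftID, SupplierID, Weight}, which is every attribute, so {MachineID, ShiftID} is a candidate key.
{MachineID, Weight}⁺ = {MachineID, Material, OperatorID, ShiftID, SupplierID, Weight}, which is every attribute, so {MachineID, Weight} is a candidate key.
Any other superkey properly contains one of these, so there are no further candidate keys.

{MachineID, ShiftID}, {MachineID, Weight}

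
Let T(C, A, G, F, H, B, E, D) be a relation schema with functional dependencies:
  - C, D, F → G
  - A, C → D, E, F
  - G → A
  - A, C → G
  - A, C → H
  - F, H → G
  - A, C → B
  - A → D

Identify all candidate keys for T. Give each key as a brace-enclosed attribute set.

Attributes never on any right-hand side: {C} — every candidate key must contain it.
{A, C} is a candidate key since {A, C}⁺ = {A, B, C, D, E, F, G, H} covers every attribute.
{C, G} is a candidate key since {C, G}⁺ = {A, B, C, D, E, F, G, H} covers every attribute.
{C, D, F} is a candidate key since {C, D, F}⁺ = {A, B, C, D, E, F, G, H} covers every attribute.
{C, F, H} is a candidate key since {C, F, H}⁺ = {A, B, C, D, E, F, G, H} covers every attribute.
Any other superkey properly contains one of these, so there are no further candidate keys.

{A, C}, {C, D, F}, {C, F, H}, {C, G}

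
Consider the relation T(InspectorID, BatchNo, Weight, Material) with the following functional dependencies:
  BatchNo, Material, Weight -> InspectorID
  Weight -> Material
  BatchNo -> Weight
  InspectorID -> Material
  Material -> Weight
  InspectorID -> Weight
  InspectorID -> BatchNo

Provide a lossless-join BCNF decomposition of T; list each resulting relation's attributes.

Candidate keys of the original relation: {BatchNo}, {InspectorID}.
Within {BatchNo, InspectorID, Material, Weight}: {Weight}⁺ ∩ {BatchNo, InspectorID, Material, Weight} = {Material, Weight}, not the whole set, so Weight -> Material violates BCNF; decompose into {Material, Weight} and {BatchNo, InspectorID, Weight}.
{Material, Weight}: every determinant is a superkey — BCNF.
{BatchNo, InspectorID, Weight}: every determinant is a superkey — BCNF.

{BatchNo, InspectorID, Weight}; {Material, Weight}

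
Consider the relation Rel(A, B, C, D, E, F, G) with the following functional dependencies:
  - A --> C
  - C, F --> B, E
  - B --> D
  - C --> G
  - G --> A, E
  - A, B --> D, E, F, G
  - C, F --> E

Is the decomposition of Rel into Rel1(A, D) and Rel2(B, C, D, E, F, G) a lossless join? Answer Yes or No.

The shared attributes are {D} and {D}⁺ = {D}.
Neither Rel1 nor Rel2 is contained in that closure, so the decomposition is lossy.

No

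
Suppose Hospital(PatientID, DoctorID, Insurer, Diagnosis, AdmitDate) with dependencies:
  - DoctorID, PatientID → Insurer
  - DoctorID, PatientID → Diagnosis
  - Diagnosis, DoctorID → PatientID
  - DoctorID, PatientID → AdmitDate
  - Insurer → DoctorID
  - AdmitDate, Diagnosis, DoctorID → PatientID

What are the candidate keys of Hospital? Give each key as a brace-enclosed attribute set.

Closure of {Diagnosis, DoctorID} is {AdmitDate, Diagnosis, DoctorID, Insurer, PatientID}, the whole schema; {Diagnosis, DoctorID} is a candidate key.
Closure of {Diagnosis, Insurer} is {AdmitDate, Diagnosis, DoctorID, Insurer, PatientID}, the whole schema; {Diagnosis, Insurer} is a candidate key.
Closure of {DoctorID, PatientID} is {AdmitDate, Diagnosis, DoctorID, Insurer, PatientID}, the whole schema; {DoctorID, PatientID} is a candidate key.
Closure of {Insurer, PatientID} is {AdmitDate, Diagnosis, DoctorID, Insurer, PatientID}, the whole schema; {Insurer, PatientID} is a candidate key.
No proper subset of any of these is a key, and no other minimal superkey exists.

{Diagnosis, DoctorID}, {Diagnosis, Insurer}, {DoctorID, PatientID}, {Insurer, PatientID}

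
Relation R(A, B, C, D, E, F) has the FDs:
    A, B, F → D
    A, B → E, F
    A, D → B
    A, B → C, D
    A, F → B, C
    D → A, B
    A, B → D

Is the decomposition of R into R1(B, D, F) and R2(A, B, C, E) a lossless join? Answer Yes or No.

R1 ∩ R2 = {B}; its closure under F is {B}.
Neither R1 nor R2 is contained in that closure, so the decomposition is lossy.

No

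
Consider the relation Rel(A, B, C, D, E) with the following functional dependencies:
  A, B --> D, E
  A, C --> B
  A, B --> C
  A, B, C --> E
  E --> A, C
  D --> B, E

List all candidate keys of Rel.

{A, B}, {A, C}, {D}, {E}

Closure of {D} is {A, B, C, D, E}, the whole schema; {D} is a candidate key.
Closure of {E} is {A, B, C, D, E}, the whole schema; {E} is a candidate key.
Closure of {A, B} is {A, B, C, D, E}, the whole schema; {A, B} is a candidate key.
Closure of {A, C} is {A, B, C, D, E}, the whole schema; {A, C} is a candidate key.
No proper subset of any of these is a key, and no other minimal superkey exists.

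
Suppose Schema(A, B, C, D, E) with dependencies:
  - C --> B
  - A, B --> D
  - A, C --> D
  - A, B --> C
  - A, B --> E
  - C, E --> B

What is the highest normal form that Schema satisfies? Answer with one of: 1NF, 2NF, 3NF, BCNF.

3NF

Candidate keys: {A, B}, {A, C}. Prime attributes: {A, B, C}.
C --> B breaks BCNF: {C}⁺ = {B, C}, so {C} is not a superkey.
But every attribute on its right side ({B}) is prime, and the same holds for every other non-superkey FD, so 3NF still holds.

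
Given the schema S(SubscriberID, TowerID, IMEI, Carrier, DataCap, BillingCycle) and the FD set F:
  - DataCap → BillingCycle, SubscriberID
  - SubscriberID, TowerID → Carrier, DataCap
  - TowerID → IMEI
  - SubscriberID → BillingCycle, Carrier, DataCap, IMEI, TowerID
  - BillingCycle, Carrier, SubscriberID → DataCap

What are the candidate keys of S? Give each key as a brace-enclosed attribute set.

Closure of {DataCap} is {BillingCycle, Carrier, DataCap, IMEI, SubscriberID, TowerID}, the whole schema; {DataCap} is a candidate key.
Closure of {SubscriberID} is {BillingCycle, Carrier, DataCap, IMEI, SubscriberID, TowerID}, the whole schema; {SubscriberID} is a candidate key.
These are minimal and exhaustive — every other superkey contains one of them.

{DataCap}, {SubscriberID}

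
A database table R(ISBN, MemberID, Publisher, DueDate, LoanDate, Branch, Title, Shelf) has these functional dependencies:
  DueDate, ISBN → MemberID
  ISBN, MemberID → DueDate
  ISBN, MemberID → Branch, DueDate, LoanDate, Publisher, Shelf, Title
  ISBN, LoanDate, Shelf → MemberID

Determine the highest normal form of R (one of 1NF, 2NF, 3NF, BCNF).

BCNF

Candidate keys: {DueDate, ISBN}, {ISBN, LoanDate, Shelf}, {ISBN, MemberID}. Prime attributes: {DueDate, ISBN, LoanDate, MemberID, Shelf}.
Every FD has a superkey on the left, so the relation is in BCNF.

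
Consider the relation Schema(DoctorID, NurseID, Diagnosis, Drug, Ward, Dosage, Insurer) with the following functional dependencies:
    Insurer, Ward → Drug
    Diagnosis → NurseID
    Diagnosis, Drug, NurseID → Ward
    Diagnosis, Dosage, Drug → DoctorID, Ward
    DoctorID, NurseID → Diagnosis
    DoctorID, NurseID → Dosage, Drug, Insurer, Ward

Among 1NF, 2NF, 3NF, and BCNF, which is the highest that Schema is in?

3NF

Candidate keys: {Diagnosis, DoctorID}, {Diagnosis, Dosage, Drug}, {Diagnosis, Dosage, Insurer, Ward}, {DoctorID, NurseID}. Prime attributes: {Diagnosis, DoctorID, Dosage, Drug, Insurer, NurseID, Ward}.
Insurer, Ward → Drug breaks BCNF: {Insurer, Ward}⁺ = {Drug, Insurer, Ward}, so {Insurer, Ward} is not a superkey.
Its right-hand attributes {Drug} are all prime, as are those of every other non-superkey FD — the relation is in 3NF.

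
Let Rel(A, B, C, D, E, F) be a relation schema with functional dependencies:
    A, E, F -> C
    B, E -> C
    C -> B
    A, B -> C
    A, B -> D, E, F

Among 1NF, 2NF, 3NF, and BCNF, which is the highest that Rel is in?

3NF

Candidate keys: {A, B}, {A, C}, {A, E, F}. Prime attributes: {A, B, C, E, F}.
For B, E -> C we have {B, E}⁺ = {B, C, E}; {B, E} is not a superkey, so BCNF fails.
But every attribute on its right side ({C}) is prime, and the same holds for every other non-superkey FD, so 3NF still holds.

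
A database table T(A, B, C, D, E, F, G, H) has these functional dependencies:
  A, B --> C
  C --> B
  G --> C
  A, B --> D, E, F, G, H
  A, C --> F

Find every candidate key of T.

{A} never appears on the right of any FD, so every key must include it.
{A, B}⁺ = {A, B, C, D, E, F, G, H} — all of the relation — so {A, B} is a candidate key.
{A, C}⁺ = {A, B, C, D, E, F, G, H} — all of the relation — so {A, C} is a candidate key.
{A, G}⁺ = {A, B, C, D, E, F, G, H} — all of the relation — so {A, G} is a candidate key.
These are minimal and exhaustive — every other superkey contains one of them.

{A, B}, {A, C}, {A, G}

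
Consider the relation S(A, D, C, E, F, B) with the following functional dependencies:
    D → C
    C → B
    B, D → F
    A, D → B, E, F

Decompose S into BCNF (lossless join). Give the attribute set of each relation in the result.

{A, D, E}; {B, C}; {C, D, F}

Candidate key of the original relation: {A, D}.
In {A, B, C, D, E, F}, {D} is not a superkey ({D}⁺ restricted to this set is {B, C, D, F}), so split on D → B, C, F into {B, C, D, F} and {A, D, E}.
In {B, C, D, F}, {C} is not a superkey ({C}⁺ restricted to this set is {B, C}), so split on C → B into {B, C} and {C, D, F}.
{B, C} is in BCNF.
{C, D, F} is in BCNF.
{A, D, E} is in BCNF.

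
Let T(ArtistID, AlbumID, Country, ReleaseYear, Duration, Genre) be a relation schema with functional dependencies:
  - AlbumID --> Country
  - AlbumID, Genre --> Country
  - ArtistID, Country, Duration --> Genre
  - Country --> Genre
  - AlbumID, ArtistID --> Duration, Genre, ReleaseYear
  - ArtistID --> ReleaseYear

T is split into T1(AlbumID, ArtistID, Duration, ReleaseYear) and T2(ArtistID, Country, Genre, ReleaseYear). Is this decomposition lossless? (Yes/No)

T1 ∩ T2 = {ArtistID, ReleaseYear}; its closure under F is {ArtistID, ReleaseYear}.
Neither T1 nor T2 is contained in that closure, so the decomposition is lossy.

No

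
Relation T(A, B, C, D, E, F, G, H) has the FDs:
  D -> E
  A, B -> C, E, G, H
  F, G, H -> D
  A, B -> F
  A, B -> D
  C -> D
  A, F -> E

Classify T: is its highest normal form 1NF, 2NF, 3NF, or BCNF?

2NF

Candidate key: {A, B}. Prime attributes: {A, B}.
D -> E: {D}⁺ = {D, E}, which is not all of the attributes, so the left side is not a superkey — BCNF is violated.
D -> E has non-prime {E} on the right and a non-superkey on the left, so 3NF fails.
No proper subset of a key has a non-prime attribute in its closure, so there is no partial dependency; 2NF holds.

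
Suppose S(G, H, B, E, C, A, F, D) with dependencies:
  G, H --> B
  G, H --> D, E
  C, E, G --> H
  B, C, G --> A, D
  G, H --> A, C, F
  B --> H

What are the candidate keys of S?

{G} never appears on the right of any FD, so every key must include it.
{B, G}⁺ = {A, B, C, D, E, F, G, H}, which is every attribute, so {B, G} is a candidate key.
{G, H}⁺ = {A, B, C, D, E, F, G, H}, which is every attribute, so {G, H} is a candidate key.
{C, E, G}⁺ = {A, B, C, D, E, F, G, H}, which is every attribute, so {C, E, G} is a candidate key.
No proper subset of any of these is a key, and no other minimal superkey exists.

{B, G}, {C, E, G}, {G, H}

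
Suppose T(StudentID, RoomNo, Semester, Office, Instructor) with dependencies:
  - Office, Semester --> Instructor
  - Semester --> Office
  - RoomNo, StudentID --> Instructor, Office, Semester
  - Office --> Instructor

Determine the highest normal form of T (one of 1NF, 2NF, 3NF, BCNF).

2NF

Candidate key: {RoomNo, StudentID}. Prime attributes: {RoomNo, StudentID}.
Office, Semester --> Instructor: {Office, Semester}⁺ = {Instructor, Office, Semester}, which is not all of the attributes, so the left side is not a superkey — BCNF is violated.
Office, Semester --> Instructor has non-prime {Instructor} on the right and a non-superkey on the left, so 3NF fails.
No proper subset of a key has a non-prime attribute in its closure, so there is no partial dependency; 2NF holds.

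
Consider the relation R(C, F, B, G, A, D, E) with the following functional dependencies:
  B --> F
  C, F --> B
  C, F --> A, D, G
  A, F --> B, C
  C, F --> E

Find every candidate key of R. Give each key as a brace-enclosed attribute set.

{A, B}⁺ = {A, B, C, D, E, F, G} — all of the relation — so {A, B} is a candidate key.
{A, F}⁺ = {A, B, C, D, E, F, G} — all of the relation — so {A, F} is a candidate key.
{B, C}⁺ = {A, B, C, D, E, F, G} — all of the relation — so {B, C} is a candidate key.
{C, F}⁺ = {A, B, C, D, E, F, G} — all of the relation — so {C, F} is a candidate key.
Any other superkey properly contains one of these, so there are no further candidate keys.

{A, B}, {A, F}, {B, C}, {C, F}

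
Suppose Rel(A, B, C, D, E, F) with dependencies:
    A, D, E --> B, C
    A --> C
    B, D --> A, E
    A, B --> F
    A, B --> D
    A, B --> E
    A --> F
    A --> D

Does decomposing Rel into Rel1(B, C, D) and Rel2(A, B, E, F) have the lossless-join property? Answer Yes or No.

No

Common attributes: {B}; their closure is {B}.
Rel1 ⊄ {B} and Rel2 ⊄ {B}, so the split is lossy.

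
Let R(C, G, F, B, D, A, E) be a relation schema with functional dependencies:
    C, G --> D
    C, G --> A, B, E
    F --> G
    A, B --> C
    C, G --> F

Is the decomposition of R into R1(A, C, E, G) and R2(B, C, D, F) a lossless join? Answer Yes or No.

No

The shared attributes are {C} and {C}⁺ = {C}.
Neither R1 nor R2 is contained in that closure, so the decomposition is lossy.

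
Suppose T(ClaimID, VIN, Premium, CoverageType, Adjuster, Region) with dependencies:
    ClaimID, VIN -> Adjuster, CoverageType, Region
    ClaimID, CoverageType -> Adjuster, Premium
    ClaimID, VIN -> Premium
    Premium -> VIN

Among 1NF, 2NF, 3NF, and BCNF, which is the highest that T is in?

Candidate keys: {ClaimID, CoverageType}, {ClaimID, Premium}, {ClaimID, VIN}. Prime attributes: {ClaimID, CoverageType, Premium, VIN}.
Premium -> VIN: {Premium}⁺ = {Premium, VIN}, which is not all of the attributes, so the left side is not a superkey — BCNF is violated.
Its right-hand attributes {VIN} are all prime, as are those of every other non-superkey FD — the relation is in 3NF.

3NF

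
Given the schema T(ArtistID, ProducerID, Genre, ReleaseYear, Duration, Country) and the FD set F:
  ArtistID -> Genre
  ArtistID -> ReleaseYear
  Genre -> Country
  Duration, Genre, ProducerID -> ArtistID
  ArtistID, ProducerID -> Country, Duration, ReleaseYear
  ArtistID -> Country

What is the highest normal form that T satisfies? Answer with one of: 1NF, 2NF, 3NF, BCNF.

1NF

Candidate keys: {ArtistID, ProducerID}, {Duration, Genre, ProducerID}. Prime attributes: {ArtistID, Duration, Genre, ProducerID}.
ArtistID -> Genre breaks BCNF: {ArtistID}⁺ = {ArtistID, Country, Genre, ReleaseYear}, so {ArtistID} is not a superkey.
Because {ReleaseYear} is non-prime and the left side of ArtistID -> ReleaseYear is not a superkey, the relation is not in 3NF.
{ArtistID} is a proper subset of the key {ArtistID, ProducerID}, and {ArtistID}⁺ contains the non-prime attributes {Country, ReleaseYear} — a partial dependency, so 2NF is violated.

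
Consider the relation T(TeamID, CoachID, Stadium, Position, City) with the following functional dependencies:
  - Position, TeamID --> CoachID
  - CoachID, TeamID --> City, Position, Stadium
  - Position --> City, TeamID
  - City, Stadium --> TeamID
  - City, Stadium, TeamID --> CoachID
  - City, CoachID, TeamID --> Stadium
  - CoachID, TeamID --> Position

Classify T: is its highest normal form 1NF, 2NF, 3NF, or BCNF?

BCNF

Candidate keys: {City, Stadium}, {CoachID, TeamID}, {Position}. Prime attributes: {City, CoachID, Position, Stadium, TeamID}.
The left-hand side of every FD is a superkey, so BCNF is satisfied.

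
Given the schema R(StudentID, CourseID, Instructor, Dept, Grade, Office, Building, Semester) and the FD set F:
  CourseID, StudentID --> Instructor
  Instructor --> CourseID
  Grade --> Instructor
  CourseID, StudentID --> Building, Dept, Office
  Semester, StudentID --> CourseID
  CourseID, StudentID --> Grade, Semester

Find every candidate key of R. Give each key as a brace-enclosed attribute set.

{CourseID, StudentID}, {Grade, StudentID}, {Instructor, StudentID}, {Semester, StudentID}

No FD produces {StudentID}, so it must be in every candidate key.
{CourseID, StudentID} is a candidate key since {CourseID, StudentID}⁺ = {Building, CourseID, Dept, Grade, Instructor, Office, Semester, StudentID} covers every attribute.
{Grade, StudentID} is a candidate key since {Grade, StudentID}⁺ = {Building, CourseID, Dept, Grade, Instructor, Office, Semester, StudentID} covers every attribute.
{Instructor, StudentID} is a candidate key since {Instructor, StudentID}⁺ = {Building, CourseID, Dept, Grade, Instructor, Office, Semester, StudentID} covers every attribute.
{Semester, StudentID} is a candidate key since {Semester, StudentID}⁺ = {Building, CourseID, Dept, Grade, Instructor, Office, Semester, StudentID} covers every attribute.
These are minimal and exhaustive — every other superkey contains one of them.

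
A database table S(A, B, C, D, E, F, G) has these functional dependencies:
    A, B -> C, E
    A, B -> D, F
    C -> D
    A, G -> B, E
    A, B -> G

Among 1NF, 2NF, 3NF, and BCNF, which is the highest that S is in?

Candidate keys: {A, B}, {A, G}. Prime attributes: {A, B, G}.
C -> D: {C}⁺ = {C, D}, which is not all of the attributes, so the left side is not a superkey — BCNF is violated.
C -> D has non-prime {D} on the right and a non-superkey on the left, so 3NF fails.
No proper subset of a key has a non-prime attribute in its closure, so there is no partial dependency; 2NF holds.

2NF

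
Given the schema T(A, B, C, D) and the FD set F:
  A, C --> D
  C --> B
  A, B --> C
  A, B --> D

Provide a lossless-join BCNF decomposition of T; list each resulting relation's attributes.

{A, C, D}; {B, C}

Candidate keys of the original relation: {A, B}, {A, C}.
Within {A, B, C, D}: {C}⁺ ∩ {A, B, C, D} = {B, C}, not the whole set, so C --> B violates BCNF; decompose into {B, C} and {A, C, D}.
{B, C} has no BCNF violation.
{A, C, D} has no BCNF violation.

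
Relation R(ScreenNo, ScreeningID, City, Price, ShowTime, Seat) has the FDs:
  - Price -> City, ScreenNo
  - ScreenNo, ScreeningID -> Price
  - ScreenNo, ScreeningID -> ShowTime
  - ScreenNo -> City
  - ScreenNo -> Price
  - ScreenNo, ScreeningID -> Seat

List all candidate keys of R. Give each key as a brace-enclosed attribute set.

Attributes never on any right-hand side: {ScreeningID} — every candidate key must contain it.
{Price, ScreeningID}⁺ = {City, Price, ScreenNo, ScreeningID, Seat, ShowTime} — all of the relation — so {Price, ScreeningID} is a candidate key.
{ScreenNo, ScreeningID}⁺ = {City, Price, ScreenNo, ScreeningID, Seat, ShowTime} — all of the relation — so {ScreenNo, ScreeningID} is a candidate key.
Any other superkey properly contains one of these, so there are no further candidate keys.

{Price, ScreeningID}, {ScreenNo, ScreeningID}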